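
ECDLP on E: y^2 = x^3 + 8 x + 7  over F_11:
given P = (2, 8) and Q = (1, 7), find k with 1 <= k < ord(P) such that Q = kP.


Enumerate multiples of P until we hit Q = (1, 7):
  1P = (2, 8)
  2P = (1, 7)
Match found at i = 2.

k = 2


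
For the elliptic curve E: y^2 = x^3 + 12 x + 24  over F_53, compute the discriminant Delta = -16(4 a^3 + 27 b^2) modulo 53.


4 a^3 + 27 b^2 = 4*12^3 + 27*24^2 = 6912 + 15552 = 22464
Delta = -16 * (22464) = -359424
Delta mod 53 = 22

Delta = 22 (mod 53)


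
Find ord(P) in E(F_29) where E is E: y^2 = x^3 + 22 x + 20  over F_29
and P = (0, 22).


Compute successive multiples of P until we hit O:
  1P = (0, 22)
  2P = (22, 25)
  3P = (6, 22)
  4P = (23, 7)
  5P = (5, 9)
  6P = (18, 19)
  7P = (7, 13)
  8P = (13, 3)
  ... (continuing to 26P)
  26P = O

ord(P) = 26


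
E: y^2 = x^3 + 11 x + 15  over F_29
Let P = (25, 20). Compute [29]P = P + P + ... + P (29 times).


k = 29 = 11101_2 (binary, LSB first: 10111)
Double-and-add from P = (25, 20):
  bit 0 = 1: acc = O + (25, 20) = (25, 20)
  bit 1 = 0: acc unchanged = (25, 20)
  bit 2 = 1: acc = (25, 20) + (23, 9) = (4, 23)
  bit 3 = 1: acc = (4, 23) + (8, 8) = (22, 1)
  bit 4 = 1: acc = (22, 1) + (13, 21) = (24, 26)

29P = (24, 26)


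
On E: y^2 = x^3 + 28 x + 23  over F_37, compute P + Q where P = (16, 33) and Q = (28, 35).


P != Q, so use the chord formula.
s = (y2 - y1) / (x2 - x1) = (2) / (12) mod 37 = 31
x3 = s^2 - x1 - x2 mod 37 = 31^2 - 16 - 28 = 29
y3 = s (x1 - x3) - y1 mod 37 = 31 * (16 - 29) - 33 = 8

P + Q = (29, 8)


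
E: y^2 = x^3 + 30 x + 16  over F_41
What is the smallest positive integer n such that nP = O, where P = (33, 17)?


Compute successive multiples of P until we hit O:
  1P = (33, 17)
  2P = (6, 17)
  3P = (2, 24)
  4P = (11, 23)
  5P = (13, 26)
  6P = (32, 1)
  7P = (27, 38)
  8P = (24, 13)
  ... (continuing to 50P)
  50P = O

ord(P) = 50


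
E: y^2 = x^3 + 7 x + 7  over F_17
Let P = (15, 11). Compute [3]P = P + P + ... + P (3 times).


k = 3 = 11_2 (binary, LSB first: 11)
Double-and-add from P = (15, 11):
  bit 0 = 1: acc = O + (15, 11) = (15, 11)
  bit 1 = 1: acc = (15, 11) + (13, 0) = (15, 6)

3P = (15, 6)


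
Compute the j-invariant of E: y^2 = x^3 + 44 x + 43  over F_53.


Delta = -16(4 a^3 + 27 b^2) mod 53 = 11
-1728 * (4 a)^3 = -1728 * (4*44)^3 mod 53 = 35
j = 35 * 11^(-1) mod 53 = 8

j = 8 (mod 53)


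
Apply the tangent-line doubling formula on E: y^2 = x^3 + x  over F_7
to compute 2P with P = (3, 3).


Doubling: s = (3 x1^2 + a) / (2 y1)
s = (3*3^2 + 1) / (2*3) mod 7 = 0
x3 = s^2 - 2 x1 mod 7 = 0^2 - 2*3 = 1
y3 = s (x1 - x3) - y1 mod 7 = 0 * (3 - 1) - 3 = 4

2P = (1, 4)


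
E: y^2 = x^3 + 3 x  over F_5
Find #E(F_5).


For each x in F_5, count y with y^2 = x^3 + 3 x + 0 mod 5:
  x = 0: RHS = 0, y in [0]  -> 1 point(s)
  x = 1: RHS = 4, y in [2, 3]  -> 2 point(s)
  x = 2: RHS = 4, y in [2, 3]  -> 2 point(s)
  x = 3: RHS = 1, y in [1, 4]  -> 2 point(s)
  x = 4: RHS = 1, y in [1, 4]  -> 2 point(s)
Affine points: 9. Add the point at infinity: total = 10.

#E(F_5) = 10


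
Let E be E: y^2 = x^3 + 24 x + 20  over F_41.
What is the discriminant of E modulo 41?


4 a^3 + 27 b^2 = 4*24^3 + 27*20^2 = 55296 + 10800 = 66096
Delta = -16 * (66096) = -1057536
Delta mod 41 = 18

Delta = 18 (mod 41)


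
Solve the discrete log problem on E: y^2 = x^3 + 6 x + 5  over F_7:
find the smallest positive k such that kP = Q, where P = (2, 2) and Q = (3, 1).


Enumerate multiples of P until we hit Q = (3, 1):
  1P = (2, 2)
  2P = (4, 3)
  3P = (3, 1)
Match found at i = 3.

k = 3


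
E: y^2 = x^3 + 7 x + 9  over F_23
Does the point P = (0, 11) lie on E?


Check whether y^2 = x^3 + 7 x + 9 (mod 23) for (x, y) = (0, 11).
LHS: y^2 = 11^2 mod 23 = 6
RHS: x^3 + 7 x + 9 = 0^3 + 7*0 + 9 mod 23 = 9
LHS != RHS

No, not on the curve


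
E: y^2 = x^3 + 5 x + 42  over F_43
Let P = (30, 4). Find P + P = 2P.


Doubling: s = (3 x1^2 + a) / (2 y1)
s = (3*30^2 + 5) / (2*4) mod 43 = 21
x3 = s^2 - 2 x1 mod 43 = 21^2 - 2*30 = 37
y3 = s (x1 - x3) - y1 mod 43 = 21 * (30 - 37) - 4 = 21

2P = (37, 21)


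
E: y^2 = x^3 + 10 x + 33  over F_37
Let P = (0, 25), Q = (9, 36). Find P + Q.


P != Q, so use the chord formula.
s = (y2 - y1) / (x2 - x1) = (11) / (9) mod 37 = 30
x3 = s^2 - x1 - x2 mod 37 = 30^2 - 0 - 9 = 3
y3 = s (x1 - x3) - y1 mod 37 = 30 * (0 - 3) - 25 = 33

P + Q = (3, 33)


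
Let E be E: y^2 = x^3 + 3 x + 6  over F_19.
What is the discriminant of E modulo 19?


4 a^3 + 27 b^2 = 4*3^3 + 27*6^2 = 108 + 972 = 1080
Delta = -16 * (1080) = -17280
Delta mod 19 = 10

Delta = 10 (mod 19)


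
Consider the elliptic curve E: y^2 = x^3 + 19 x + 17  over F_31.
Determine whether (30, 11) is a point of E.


Check whether y^2 = x^3 + 19 x + 17 (mod 31) for (x, y) = (30, 11).
LHS: y^2 = 11^2 mod 31 = 28
RHS: x^3 + 19 x + 17 = 30^3 + 19*30 + 17 mod 31 = 28
LHS = RHS

Yes, on the curve


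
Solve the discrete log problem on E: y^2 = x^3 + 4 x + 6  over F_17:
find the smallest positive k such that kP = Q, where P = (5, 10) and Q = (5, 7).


Enumerate multiples of P until we hit Q = (5, 7):
  1P = (5, 10)
  2P = (11, 2)
  3P = (16, 16)
  4P = (14, 16)
  5P = (6, 12)
  6P = (10, 14)
  7P = (4, 1)
  8P = (4, 16)
  9P = (10, 3)
  10P = (6, 5)
  11P = (14, 1)
  12P = (16, 1)
  13P = (11, 15)
  14P = (5, 7)
Match found at i = 14.

k = 14


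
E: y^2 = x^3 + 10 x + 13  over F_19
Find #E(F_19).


For each x in F_19, count y with y^2 = x^3 + 10 x + 13 mod 19:
  x = 1: RHS = 5, y in [9, 10]  -> 2 point(s)
  x = 5: RHS = 17, y in [6, 13]  -> 2 point(s)
  x = 6: RHS = 4, y in [2, 17]  -> 2 point(s)
  x = 8: RHS = 16, y in [4, 15]  -> 2 point(s)
  x = 10: RHS = 11, y in [7, 12]  -> 2 point(s)
  x = 14: RHS = 9, y in [3, 16]  -> 2 point(s)
  x = 15: RHS = 4, y in [2, 17]  -> 2 point(s)
  x = 17: RHS = 4, y in [2, 17]  -> 2 point(s)
Affine points: 16. Add the point at infinity: total = 17.

#E(F_19) = 17


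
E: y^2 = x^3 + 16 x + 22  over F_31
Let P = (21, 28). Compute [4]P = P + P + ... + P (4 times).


k = 4 = 100_2 (binary, LSB first: 001)
Double-and-add from P = (21, 28):
  bit 0 = 0: acc unchanged = O
  bit 1 = 0: acc unchanged = O
  bit 2 = 1: acc = O + (21, 28) = (21, 28)

4P = (21, 28)


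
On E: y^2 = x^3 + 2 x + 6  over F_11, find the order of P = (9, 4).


Compute successive multiples of P until we hit O:
  1P = (9, 4)
  2P = (5, 3)
  3P = (6, 5)
  4P = (1, 8)
  5P = (4, 10)
  6P = (10, 6)
  7P = (7, 0)
  8P = (10, 5)
  ... (continuing to 14P)
  14P = O

ord(P) = 14


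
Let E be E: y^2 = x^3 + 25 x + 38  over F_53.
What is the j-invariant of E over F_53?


Delta = -16(4 a^3 + 27 b^2) mod 53 = 6
-1728 * (4 a)^3 = -1728 * (4*25)^3 mod 53 = 22
j = 22 * 6^(-1) mod 53 = 39

j = 39 (mod 53)


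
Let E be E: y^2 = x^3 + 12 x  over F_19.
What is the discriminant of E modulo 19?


4 a^3 + 27 b^2 = 4*12^3 + 27*0^2 = 6912 + 0 = 6912
Delta = -16 * (6912) = -110592
Delta mod 19 = 7

Delta = 7 (mod 19)


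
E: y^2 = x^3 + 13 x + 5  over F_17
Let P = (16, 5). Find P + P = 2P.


Doubling: s = (3 x1^2 + a) / (2 y1)
s = (3*16^2 + 13) / (2*5) mod 17 = 5
x3 = s^2 - 2 x1 mod 17 = 5^2 - 2*16 = 10
y3 = s (x1 - x3) - y1 mod 17 = 5 * (16 - 10) - 5 = 8

2P = (10, 8)


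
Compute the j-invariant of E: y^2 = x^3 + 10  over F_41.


Delta = -16(4 a^3 + 27 b^2) mod 41 = 14
-1728 * (4 a)^3 = -1728 * (4*0)^3 mod 41 = 0
j = 0 * 14^(-1) mod 41 = 0

j = 0 (mod 41)


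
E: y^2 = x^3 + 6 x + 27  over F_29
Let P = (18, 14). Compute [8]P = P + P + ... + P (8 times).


k = 8 = 1000_2 (binary, LSB first: 0001)
Double-and-add from P = (18, 14):
  bit 0 = 0: acc unchanged = O
  bit 1 = 0: acc unchanged = O
  bit 2 = 0: acc unchanged = O
  bit 3 = 1: acc = O + (8, 6) = (8, 6)

8P = (8, 6)


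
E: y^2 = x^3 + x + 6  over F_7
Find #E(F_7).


For each x in F_7, count y with y^2 = x^3 + 1 x + 6 mod 7:
  x = 1: RHS = 1, y in [1, 6]  -> 2 point(s)
  x = 2: RHS = 2, y in [3, 4]  -> 2 point(s)
  x = 3: RHS = 1, y in [1, 6]  -> 2 point(s)
  x = 4: RHS = 4, y in [2, 5]  -> 2 point(s)
  x = 6: RHS = 4, y in [2, 5]  -> 2 point(s)
Affine points: 10. Add the point at infinity: total = 11.

#E(F_7) = 11


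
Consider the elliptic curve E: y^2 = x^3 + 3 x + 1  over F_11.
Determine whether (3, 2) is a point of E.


Check whether y^2 = x^3 + 3 x + 1 (mod 11) for (x, y) = (3, 2).
LHS: y^2 = 2^2 mod 11 = 4
RHS: x^3 + 3 x + 1 = 3^3 + 3*3 + 1 mod 11 = 4
LHS = RHS

Yes, on the curve


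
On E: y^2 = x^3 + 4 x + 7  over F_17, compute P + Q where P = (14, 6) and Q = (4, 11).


P != Q, so use the chord formula.
s = (y2 - y1) / (x2 - x1) = (5) / (7) mod 17 = 8
x3 = s^2 - x1 - x2 mod 17 = 8^2 - 14 - 4 = 12
y3 = s (x1 - x3) - y1 mod 17 = 8 * (14 - 12) - 6 = 10

P + Q = (12, 10)


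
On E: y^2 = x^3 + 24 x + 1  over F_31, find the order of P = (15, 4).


Compute successive multiples of P until we hit O:
  1P = (15, 4)
  2P = (6, 19)
  3P = (30, 21)
  4P = (26, 29)
  5P = (9, 4)
  6P = (7, 27)
  7P = (10, 1)
  8P = (20, 24)
  ... (continuing to 30P)
  30P = O

ord(P) = 30


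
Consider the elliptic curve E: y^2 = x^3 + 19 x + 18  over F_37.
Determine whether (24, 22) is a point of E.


Check whether y^2 = x^3 + 19 x + 18 (mod 37) for (x, y) = (24, 22).
LHS: y^2 = 22^2 mod 37 = 3
RHS: x^3 + 19 x + 18 = 24^3 + 19*24 + 18 mod 37 = 16
LHS != RHS

No, not on the curve


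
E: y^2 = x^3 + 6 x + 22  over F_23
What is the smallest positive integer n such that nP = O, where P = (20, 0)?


Compute successive multiples of P until we hit O:
  1P = (20, 0)
  2P = O

ord(P) = 2


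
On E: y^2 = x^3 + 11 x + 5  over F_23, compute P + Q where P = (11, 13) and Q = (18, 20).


P != Q, so use the chord formula.
s = (y2 - y1) / (x2 - x1) = (7) / (7) mod 23 = 1
x3 = s^2 - x1 - x2 mod 23 = 1^2 - 11 - 18 = 18
y3 = s (x1 - x3) - y1 mod 23 = 1 * (11 - 18) - 13 = 3

P + Q = (18, 3)


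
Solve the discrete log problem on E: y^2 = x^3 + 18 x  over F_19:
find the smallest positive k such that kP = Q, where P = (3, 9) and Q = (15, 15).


Enumerate multiples of P until we hit Q = (15, 15):
  1P = (3, 9)
  2P = (5, 5)
  3P = (15, 15)
Match found at i = 3.

k = 3


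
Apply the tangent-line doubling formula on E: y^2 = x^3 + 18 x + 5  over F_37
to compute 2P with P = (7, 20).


Doubling: s = (3 x1^2 + a) / (2 y1)
s = (3*7^2 + 18) / (2*20) mod 37 = 18
x3 = s^2 - 2 x1 mod 37 = 18^2 - 2*7 = 14
y3 = s (x1 - x3) - y1 mod 37 = 18 * (7 - 14) - 20 = 2

2P = (14, 2)


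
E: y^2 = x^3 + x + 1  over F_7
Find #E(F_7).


For each x in F_7, count y with y^2 = x^3 + 1 x + 1 mod 7:
  x = 0: RHS = 1, y in [1, 6]  -> 2 point(s)
  x = 2: RHS = 4, y in [2, 5]  -> 2 point(s)
Affine points: 4. Add the point at infinity: total = 5.

#E(F_7) = 5


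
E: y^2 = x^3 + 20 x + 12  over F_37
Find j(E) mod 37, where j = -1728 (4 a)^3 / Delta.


Delta = -16(4 a^3 + 27 b^2) mod 37 = 32
-1728 * (4 a)^3 = -1728 * (4*20)^3 mod 37 = 8
j = 8 * 32^(-1) mod 37 = 28

j = 28 (mod 37)


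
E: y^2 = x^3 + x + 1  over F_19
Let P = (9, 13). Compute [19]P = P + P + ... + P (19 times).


k = 19 = 10011_2 (binary, LSB first: 11001)
Double-and-add from P = (9, 13):
  bit 0 = 1: acc = O + (9, 13) = (9, 13)
  bit 1 = 1: acc = (9, 13) + (7, 16) = (10, 17)
  bit 2 = 0: acc unchanged = (10, 17)
  bit 3 = 0: acc unchanged = (10, 17)
  bit 4 = 1: acc = (10, 17) + (0, 1) = (7, 3)

19P = (7, 3)


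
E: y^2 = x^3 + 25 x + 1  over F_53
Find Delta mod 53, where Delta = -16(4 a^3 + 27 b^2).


4 a^3 + 27 b^2 = 4*25^3 + 27*1^2 = 62500 + 27 = 62527
Delta = -16 * (62527) = -1000432
Delta mod 53 = 49

Delta = 49 (mod 53)


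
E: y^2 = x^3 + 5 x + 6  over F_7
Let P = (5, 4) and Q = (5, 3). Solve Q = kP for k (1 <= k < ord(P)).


Enumerate multiples of P until we hit Q = (5, 3):
  1P = (5, 4)
  2P = (6, 0)
  3P = (5, 3)
Match found at i = 3.

k = 3


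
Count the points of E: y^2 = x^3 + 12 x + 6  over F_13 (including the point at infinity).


For each x in F_13, count y with y^2 = x^3 + 12 x + 6 mod 13:
  x = 2: RHS = 12, y in [5, 8]  -> 2 point(s)
  x = 3: RHS = 4, y in [2, 11]  -> 2 point(s)
  x = 4: RHS = 1, y in [1, 12]  -> 2 point(s)
  x = 5: RHS = 9, y in [3, 10]  -> 2 point(s)
  x = 7: RHS = 4, y in [2, 11]  -> 2 point(s)
  x = 8: RHS = 3, y in [4, 9]  -> 2 point(s)
  x = 11: RHS = 0, y in [0]  -> 1 point(s)
Affine points: 13. Add the point at infinity: total = 14.

#E(F_13) = 14


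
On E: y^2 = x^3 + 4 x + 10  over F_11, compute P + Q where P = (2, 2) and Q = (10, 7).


P != Q, so use the chord formula.
s = (y2 - y1) / (x2 - x1) = (5) / (8) mod 11 = 2
x3 = s^2 - x1 - x2 mod 11 = 2^2 - 2 - 10 = 3
y3 = s (x1 - x3) - y1 mod 11 = 2 * (2 - 3) - 2 = 7

P + Q = (3, 7)


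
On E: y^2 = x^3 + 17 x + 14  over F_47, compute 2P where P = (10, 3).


Doubling: s = (3 x1^2 + a) / (2 y1)
s = (3*10^2 + 17) / (2*3) mod 47 = 45
x3 = s^2 - 2 x1 mod 47 = 45^2 - 2*10 = 31
y3 = s (x1 - x3) - y1 mod 47 = 45 * (10 - 31) - 3 = 39

2P = (31, 39)


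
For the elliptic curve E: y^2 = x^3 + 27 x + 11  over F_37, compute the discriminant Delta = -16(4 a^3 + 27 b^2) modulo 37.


4 a^3 + 27 b^2 = 4*27^3 + 27*11^2 = 78732 + 3267 = 81999
Delta = -16 * (81999) = -1311984
Delta mod 37 = 36

Delta = 36 (mod 37)


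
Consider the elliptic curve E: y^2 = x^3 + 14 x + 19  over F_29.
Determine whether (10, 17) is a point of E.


Check whether y^2 = x^3 + 14 x + 19 (mod 29) for (x, y) = (10, 17).
LHS: y^2 = 17^2 mod 29 = 28
RHS: x^3 + 14 x + 19 = 10^3 + 14*10 + 19 mod 29 = 28
LHS = RHS

Yes, on the curve


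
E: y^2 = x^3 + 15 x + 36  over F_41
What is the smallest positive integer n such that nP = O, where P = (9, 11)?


Compute successive multiples of P until we hit O:
  1P = (9, 11)
  2P = (5, 21)
  3P = (23, 24)
  4P = (13, 38)
  5P = (21, 31)
  6P = (32, 19)
  7P = (25, 28)
  8P = (40, 15)
  ... (continuing to 36P)
  36P = O

ord(P) = 36


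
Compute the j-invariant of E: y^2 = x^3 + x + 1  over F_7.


Delta = -16(4 a^3 + 27 b^2) mod 7 = 1
-1728 * (4 a)^3 = -1728 * (4*1)^3 mod 7 = 1
j = 1 * 1^(-1) mod 7 = 1

j = 1 (mod 7)


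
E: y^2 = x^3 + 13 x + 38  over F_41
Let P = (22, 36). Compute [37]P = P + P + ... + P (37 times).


k = 37 = 100101_2 (binary, LSB first: 101001)
Double-and-add from P = (22, 36):
  bit 0 = 1: acc = O + (22, 36) = (22, 36)
  bit 1 = 0: acc unchanged = (22, 36)
  bit 2 = 1: acc = (22, 36) + (19, 16) = (8, 30)
  bit 3 = 0: acc unchanged = (8, 30)
  bit 4 = 0: acc unchanged = (8, 30)
  bit 5 = 1: acc = (8, 30) + (11, 6) = (4, 20)

37P = (4, 20)


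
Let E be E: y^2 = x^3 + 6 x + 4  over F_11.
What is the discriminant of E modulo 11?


4 a^3 + 27 b^2 = 4*6^3 + 27*4^2 = 864 + 432 = 1296
Delta = -16 * (1296) = -20736
Delta mod 11 = 10

Delta = 10 (mod 11)


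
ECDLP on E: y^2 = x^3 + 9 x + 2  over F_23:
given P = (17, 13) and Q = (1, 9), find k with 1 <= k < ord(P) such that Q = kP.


Enumerate multiples of P until we hit Q = (1, 9):
  1P = (17, 13)
  2P = (15, 19)
  3P = (0, 5)
  4P = (18, 19)
  5P = (1, 14)
  6P = (13, 4)
  7P = (11, 12)
  8P = (11, 11)
  9P = (13, 19)
  10P = (1, 9)
Match found at i = 10.

k = 10


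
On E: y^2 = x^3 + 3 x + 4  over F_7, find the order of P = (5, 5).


Compute successive multiples of P until we hit O:
  1P = (5, 5)
  2P = (1, 1)
  3P = (2, 5)
  4P = (0, 2)
  5P = (6, 0)
  6P = (0, 5)
  7P = (2, 2)
  8P = (1, 6)
  ... (continuing to 10P)
  10P = O

ord(P) = 10


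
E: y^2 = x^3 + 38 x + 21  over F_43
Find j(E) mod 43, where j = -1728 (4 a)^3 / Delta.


Delta = -16(4 a^3 + 27 b^2) mod 43 = 23
-1728 * (4 a)^3 = -1728 * (4*38)^3 mod 43 = 16
j = 16 * 23^(-1) mod 43 = 25

j = 25 (mod 43)


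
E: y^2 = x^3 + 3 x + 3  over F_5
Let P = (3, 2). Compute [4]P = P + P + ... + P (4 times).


k = 4 = 100_2 (binary, LSB first: 001)
Double-and-add from P = (3, 2):
  bit 0 = 0: acc unchanged = O
  bit 1 = 0: acc unchanged = O
  bit 2 = 1: acc = O + (3, 3) = (3, 3)

4P = (3, 3)


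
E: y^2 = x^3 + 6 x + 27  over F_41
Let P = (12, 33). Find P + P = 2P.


Doubling: s = (3 x1^2 + a) / (2 y1)
s = (3*12^2 + 6) / (2*33) mod 41 = 29
x3 = s^2 - 2 x1 mod 41 = 29^2 - 2*12 = 38
y3 = s (x1 - x3) - y1 mod 41 = 29 * (12 - 38) - 33 = 33

2P = (38, 33)


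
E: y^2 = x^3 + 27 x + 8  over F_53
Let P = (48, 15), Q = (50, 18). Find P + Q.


P != Q, so use the chord formula.
s = (y2 - y1) / (x2 - x1) = (3) / (2) mod 53 = 28
x3 = s^2 - x1 - x2 mod 53 = 28^2 - 48 - 50 = 50
y3 = s (x1 - x3) - y1 mod 53 = 28 * (48 - 50) - 15 = 35

P + Q = (50, 35)


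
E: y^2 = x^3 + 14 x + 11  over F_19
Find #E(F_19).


For each x in F_19, count y with y^2 = x^3 + 14 x + 11 mod 19:
  x = 0: RHS = 11, y in [7, 12]  -> 2 point(s)
  x = 1: RHS = 7, y in [8, 11]  -> 2 point(s)
  x = 2: RHS = 9, y in [3, 16]  -> 2 point(s)
  x = 3: RHS = 4, y in [2, 17]  -> 2 point(s)
  x = 4: RHS = 17, y in [6, 13]  -> 2 point(s)
  x = 5: RHS = 16, y in [4, 15]  -> 2 point(s)
  x = 6: RHS = 7, y in [8, 11]  -> 2 point(s)
  x = 9: RHS = 11, y in [7, 12]  -> 2 point(s)
  x = 10: RHS = 11, y in [7, 12]  -> 2 point(s)
  x = 12: RHS = 7, y in [8, 11]  -> 2 point(s)
  x = 14: RHS = 6, y in [5, 14]  -> 2 point(s)
  x = 15: RHS = 5, y in [9, 10]  -> 2 point(s)
Affine points: 24. Add the point at infinity: total = 25.

#E(F_19) = 25


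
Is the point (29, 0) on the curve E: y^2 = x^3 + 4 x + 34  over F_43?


Check whether y^2 = x^3 + 4 x + 34 (mod 43) for (x, y) = (29, 0).
LHS: y^2 = 0^2 mod 43 = 0
RHS: x^3 + 4 x + 34 = 29^3 + 4*29 + 34 mod 43 = 29
LHS != RHS

No, not on the curve


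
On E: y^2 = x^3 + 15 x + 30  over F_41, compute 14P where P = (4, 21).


k = 14 = 1110_2 (binary, LSB first: 0111)
Double-and-add from P = (4, 21):
  bit 0 = 0: acc unchanged = O
  bit 1 = 1: acc = O + (25, 9) = (25, 9)
  bit 2 = 1: acc = (25, 9) + (28, 4) = (9, 19)
  bit 3 = 1: acc = (9, 19) + (17, 27) = (16, 15)

14P = (16, 15)


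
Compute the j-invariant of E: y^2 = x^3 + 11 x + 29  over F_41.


Delta = -16(4 a^3 + 27 b^2) mod 41 = 3
-1728 * (4 a)^3 = -1728 * (4*11)^3 mod 41 = 2
j = 2 * 3^(-1) mod 41 = 28

j = 28 (mod 41)


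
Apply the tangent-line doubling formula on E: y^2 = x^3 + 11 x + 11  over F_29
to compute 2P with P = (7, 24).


Doubling: s = (3 x1^2 + a) / (2 y1)
s = (3*7^2 + 11) / (2*24) mod 29 = 19
x3 = s^2 - 2 x1 mod 29 = 19^2 - 2*7 = 28
y3 = s (x1 - x3) - y1 mod 29 = 19 * (7 - 28) - 24 = 12

2P = (28, 12)


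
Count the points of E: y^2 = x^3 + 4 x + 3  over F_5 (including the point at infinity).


For each x in F_5, count y with y^2 = x^3 + 4 x + 3 mod 5:
  x = 2: RHS = 4, y in [2, 3]  -> 2 point(s)
Affine points: 2. Add the point at infinity: total = 3.

#E(F_5) = 3


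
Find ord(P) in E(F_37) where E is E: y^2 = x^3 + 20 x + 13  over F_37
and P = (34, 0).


Compute successive multiples of P until we hit O:
  1P = (34, 0)
  2P = O

ord(P) = 2


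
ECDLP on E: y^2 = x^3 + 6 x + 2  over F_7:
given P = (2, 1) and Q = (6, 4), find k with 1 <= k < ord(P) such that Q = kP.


Enumerate multiples of P until we hit Q = (6, 4):
  1P = (2, 1)
  2P = (0, 3)
  3P = (6, 3)
  4P = (1, 3)
  5P = (1, 4)
  6P = (6, 4)
Match found at i = 6.

k = 6


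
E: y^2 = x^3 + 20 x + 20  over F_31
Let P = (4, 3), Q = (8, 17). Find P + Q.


P != Q, so use the chord formula.
s = (y2 - y1) / (x2 - x1) = (14) / (4) mod 31 = 19
x3 = s^2 - x1 - x2 mod 31 = 19^2 - 4 - 8 = 8
y3 = s (x1 - x3) - y1 mod 31 = 19 * (4 - 8) - 3 = 14

P + Q = (8, 14)


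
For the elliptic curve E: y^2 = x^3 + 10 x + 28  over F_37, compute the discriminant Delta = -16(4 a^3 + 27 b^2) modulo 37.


4 a^3 + 27 b^2 = 4*10^3 + 27*28^2 = 4000 + 21168 = 25168
Delta = -16 * (25168) = -402688
Delta mod 37 = 20

Delta = 20 (mod 37)


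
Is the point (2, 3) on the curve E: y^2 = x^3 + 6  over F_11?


Check whether y^2 = x^3 + 0 x + 6 (mod 11) for (x, y) = (2, 3).
LHS: y^2 = 3^2 mod 11 = 9
RHS: x^3 + 0 x + 6 = 2^3 + 0*2 + 6 mod 11 = 3
LHS != RHS

No, not on the curve


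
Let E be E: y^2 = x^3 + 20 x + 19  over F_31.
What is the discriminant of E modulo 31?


4 a^3 + 27 b^2 = 4*20^3 + 27*19^2 = 32000 + 9747 = 41747
Delta = -16 * (41747) = -667952
Delta mod 31 = 5

Delta = 5 (mod 31)


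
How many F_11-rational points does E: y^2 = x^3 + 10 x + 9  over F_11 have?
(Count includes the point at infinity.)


For each x in F_11, count y with y^2 = x^3 + 10 x + 9 mod 11:
  x = 0: RHS = 9, y in [3, 8]  -> 2 point(s)
  x = 1: RHS = 9, y in [3, 8]  -> 2 point(s)
  x = 2: RHS = 4, y in [2, 9]  -> 2 point(s)
  x = 3: RHS = 0, y in [0]  -> 1 point(s)
  x = 4: RHS = 3, y in [5, 6]  -> 2 point(s)
  x = 7: RHS = 4, y in [2, 9]  -> 2 point(s)
  x = 9: RHS = 3, y in [5, 6]  -> 2 point(s)
  x = 10: RHS = 9, y in [3, 8]  -> 2 point(s)
Affine points: 15. Add the point at infinity: total = 16.

#E(F_11) = 16


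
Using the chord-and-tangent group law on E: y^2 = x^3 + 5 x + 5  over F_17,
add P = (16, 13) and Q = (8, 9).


P != Q, so use the chord formula.
s = (y2 - y1) / (x2 - x1) = (13) / (9) mod 17 = 9
x3 = s^2 - x1 - x2 mod 17 = 9^2 - 16 - 8 = 6
y3 = s (x1 - x3) - y1 mod 17 = 9 * (16 - 6) - 13 = 9

P + Q = (6, 9)


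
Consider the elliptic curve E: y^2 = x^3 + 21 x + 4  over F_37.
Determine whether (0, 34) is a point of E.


Check whether y^2 = x^3 + 21 x + 4 (mod 37) for (x, y) = (0, 34).
LHS: y^2 = 34^2 mod 37 = 9
RHS: x^3 + 21 x + 4 = 0^3 + 21*0 + 4 mod 37 = 4
LHS != RHS

No, not on the curve


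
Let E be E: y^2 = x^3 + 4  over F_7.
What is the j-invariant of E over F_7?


Delta = -16(4 a^3 + 27 b^2) mod 7 = 4
-1728 * (4 a)^3 = -1728 * (4*0)^3 mod 7 = 0
j = 0 * 4^(-1) mod 7 = 0

j = 0 (mod 7)


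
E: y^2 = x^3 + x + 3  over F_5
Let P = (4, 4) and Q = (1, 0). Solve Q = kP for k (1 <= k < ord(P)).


Enumerate multiples of P until we hit Q = (1, 0):
  1P = (4, 4)
  2P = (1, 0)
Match found at i = 2.

k = 2


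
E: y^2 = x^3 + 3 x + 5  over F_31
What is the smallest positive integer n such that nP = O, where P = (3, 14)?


Compute successive multiples of P until we hit O:
  1P = (3, 14)
  2P = (1, 28)
  3P = (14, 1)
  4P = (30, 1)
  5P = (26, 12)
  6P = (4, 9)
  7P = (18, 30)
  8P = (11, 25)
  ... (continuing to 38P)
  38P = O

ord(P) = 38


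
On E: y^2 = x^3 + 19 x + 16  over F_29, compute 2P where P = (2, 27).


Doubling: s = (3 x1^2 + a) / (2 y1)
s = (3*2^2 + 19) / (2*27) mod 29 = 14
x3 = s^2 - 2 x1 mod 29 = 14^2 - 2*2 = 18
y3 = s (x1 - x3) - y1 mod 29 = 14 * (2 - 18) - 27 = 10

2P = (18, 10)


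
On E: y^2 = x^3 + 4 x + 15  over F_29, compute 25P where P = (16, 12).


k = 25 = 11001_2 (binary, LSB first: 10011)
Double-and-add from P = (16, 12):
  bit 0 = 1: acc = O + (16, 12) = (16, 12)
  bit 1 = 0: acc unchanged = (16, 12)
  bit 2 = 0: acc unchanged = (16, 12)
  bit 3 = 1: acc = (16, 12) + (20, 27) = (27, 12)
  bit 4 = 1: acc = (27, 12) + (23, 6) = (3, 24)

25P = (3, 24)


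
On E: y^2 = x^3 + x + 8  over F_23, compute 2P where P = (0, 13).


Doubling: s = (3 x1^2 + a) / (2 y1)
s = (3*0^2 + 1) / (2*13) mod 23 = 8
x3 = s^2 - 2 x1 mod 23 = 8^2 - 2*0 = 18
y3 = s (x1 - x3) - y1 mod 23 = 8 * (0 - 18) - 13 = 4

2P = (18, 4)


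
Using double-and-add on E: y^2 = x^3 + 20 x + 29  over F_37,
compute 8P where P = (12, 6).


k = 8 = 1000_2 (binary, LSB first: 0001)
Double-and-add from P = (12, 6):
  bit 0 = 0: acc unchanged = O
  bit 1 = 0: acc unchanged = O
  bit 2 = 0: acc unchanged = O
  bit 3 = 1: acc = O + (15, 35) = (15, 35)

8P = (15, 35)


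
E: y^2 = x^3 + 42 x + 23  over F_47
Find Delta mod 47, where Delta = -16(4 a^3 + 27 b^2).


4 a^3 + 27 b^2 = 4*42^3 + 27*23^2 = 296352 + 14283 = 310635
Delta = -16 * (310635) = -4970160
Delta mod 47 = 43

Delta = 43 (mod 47)


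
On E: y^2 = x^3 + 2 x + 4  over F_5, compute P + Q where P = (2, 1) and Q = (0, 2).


P != Q, so use the chord formula.
s = (y2 - y1) / (x2 - x1) = (1) / (3) mod 5 = 2
x3 = s^2 - x1 - x2 mod 5 = 2^2 - 2 - 0 = 2
y3 = s (x1 - x3) - y1 mod 5 = 2 * (2 - 2) - 1 = 4

P + Q = (2, 4)


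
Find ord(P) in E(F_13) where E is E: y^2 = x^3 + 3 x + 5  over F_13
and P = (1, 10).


Compute successive multiples of P until we hit O:
  1P = (1, 10)
  2P = (12, 1)
  3P = (4, 9)
  4P = (11, 2)
  5P = (11, 11)
  6P = (4, 4)
  7P = (12, 12)
  8P = (1, 3)
  ... (continuing to 9P)
  9P = O

ord(P) = 9


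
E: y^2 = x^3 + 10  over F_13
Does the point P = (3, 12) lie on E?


Check whether y^2 = x^3 + 0 x + 10 (mod 13) for (x, y) = (3, 12).
LHS: y^2 = 12^2 mod 13 = 1
RHS: x^3 + 0 x + 10 = 3^3 + 0*3 + 10 mod 13 = 11
LHS != RHS

No, not on the curve


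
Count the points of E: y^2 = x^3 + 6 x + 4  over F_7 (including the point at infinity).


For each x in F_7, count y with y^2 = x^3 + 6 x + 4 mod 7:
  x = 0: RHS = 4, y in [2, 5]  -> 2 point(s)
  x = 1: RHS = 4, y in [2, 5]  -> 2 point(s)
  x = 3: RHS = 0, y in [0]  -> 1 point(s)
  x = 4: RHS = 1, y in [1, 6]  -> 2 point(s)
  x = 6: RHS = 4, y in [2, 5]  -> 2 point(s)
Affine points: 9. Add the point at infinity: total = 10.

#E(F_7) = 10


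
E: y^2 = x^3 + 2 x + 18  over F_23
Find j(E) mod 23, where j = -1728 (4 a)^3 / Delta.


Delta = -16(4 a^3 + 27 b^2) mod 23 = 4
-1728 * (4 a)^3 = -1728 * (4*2)^3 mod 23 = 5
j = 5 * 4^(-1) mod 23 = 7

j = 7 (mod 23)


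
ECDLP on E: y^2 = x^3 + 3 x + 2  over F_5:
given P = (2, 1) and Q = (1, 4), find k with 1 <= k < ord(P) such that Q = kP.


Enumerate multiples of P until we hit Q = (1, 4):
  1P = (2, 1)
  2P = (1, 4)
Match found at i = 2.

k = 2


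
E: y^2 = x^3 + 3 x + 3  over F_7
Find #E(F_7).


For each x in F_7, count y with y^2 = x^3 + 3 x + 3 mod 7:
  x = 1: RHS = 0, y in [0]  -> 1 point(s)
  x = 3: RHS = 4, y in [2, 5]  -> 2 point(s)
  x = 4: RHS = 2, y in [3, 4]  -> 2 point(s)
Affine points: 5. Add the point at infinity: total = 6.

#E(F_7) = 6


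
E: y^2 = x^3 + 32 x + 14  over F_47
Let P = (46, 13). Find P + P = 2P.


Doubling: s = (3 x1^2 + a) / (2 y1)
s = (3*46^2 + 32) / (2*13) mod 47 = 14
x3 = s^2 - 2 x1 mod 47 = 14^2 - 2*46 = 10
y3 = s (x1 - x3) - y1 mod 47 = 14 * (46 - 10) - 13 = 21

2P = (10, 21)


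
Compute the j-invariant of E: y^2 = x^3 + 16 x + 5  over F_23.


Delta = -16(4 a^3 + 27 b^2) mod 23 = 20
-1728 * (4 a)^3 = -1728 * (4*16)^3 mod 23 = 7
j = 7 * 20^(-1) mod 23 = 13

j = 13 (mod 23)


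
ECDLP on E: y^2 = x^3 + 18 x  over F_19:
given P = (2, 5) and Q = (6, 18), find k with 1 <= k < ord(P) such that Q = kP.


Enumerate multiples of P until we hit Q = (6, 18):
  1P = (2, 5)
  2P = (5, 5)
  3P = (12, 14)
  4P = (6, 18)
Match found at i = 4.

k = 4


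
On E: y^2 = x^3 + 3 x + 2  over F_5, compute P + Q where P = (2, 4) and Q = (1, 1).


P != Q, so use the chord formula.
s = (y2 - y1) / (x2 - x1) = (2) / (4) mod 5 = 3
x3 = s^2 - x1 - x2 mod 5 = 3^2 - 2 - 1 = 1
y3 = s (x1 - x3) - y1 mod 5 = 3 * (2 - 1) - 4 = 4

P + Q = (1, 4)


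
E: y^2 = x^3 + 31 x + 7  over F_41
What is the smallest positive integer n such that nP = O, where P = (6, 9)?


Compute successive multiples of P until we hit O:
  1P = (6, 9)
  2P = (6, 32)
  3P = O

ord(P) = 3


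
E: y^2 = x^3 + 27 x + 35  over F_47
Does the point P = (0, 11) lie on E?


Check whether y^2 = x^3 + 27 x + 35 (mod 47) for (x, y) = (0, 11).
LHS: y^2 = 11^2 mod 47 = 27
RHS: x^3 + 27 x + 35 = 0^3 + 27*0 + 35 mod 47 = 35
LHS != RHS

No, not on the curve


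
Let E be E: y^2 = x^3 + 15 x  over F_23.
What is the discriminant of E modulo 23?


4 a^3 + 27 b^2 = 4*15^3 + 27*0^2 = 13500 + 0 = 13500
Delta = -16 * (13500) = -216000
Delta mod 23 = 16

Delta = 16 (mod 23)


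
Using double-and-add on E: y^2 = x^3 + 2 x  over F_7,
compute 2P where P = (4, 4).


k = 2 = 10_2 (binary, LSB first: 01)
Double-and-add from P = (4, 4):
  bit 0 = 0: acc unchanged = O
  bit 1 = 1: acc = O + (0, 0) = (0, 0)

2P = (0, 0)


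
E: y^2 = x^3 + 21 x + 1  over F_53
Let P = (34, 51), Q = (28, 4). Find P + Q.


P != Q, so use the chord formula.
s = (y2 - y1) / (x2 - x1) = (6) / (47) mod 53 = 52
x3 = s^2 - x1 - x2 mod 53 = 52^2 - 34 - 28 = 45
y3 = s (x1 - x3) - y1 mod 53 = 52 * (34 - 45) - 51 = 13

P + Q = (45, 13)


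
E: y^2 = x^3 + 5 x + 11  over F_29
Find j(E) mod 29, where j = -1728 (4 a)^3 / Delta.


Delta = -16(4 a^3 + 27 b^2) mod 29 = 19
-1728 * (4 a)^3 = -1728 * (4*5)^3 mod 29 = 10
j = 10 * 19^(-1) mod 29 = 28

j = 28 (mod 29)


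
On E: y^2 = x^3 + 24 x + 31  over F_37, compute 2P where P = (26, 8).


Doubling: s = (3 x1^2 + a) / (2 y1)
s = (3*26^2 + 24) / (2*8) mod 37 = 8
x3 = s^2 - 2 x1 mod 37 = 8^2 - 2*26 = 12
y3 = s (x1 - x3) - y1 mod 37 = 8 * (26 - 12) - 8 = 30

2P = (12, 30)


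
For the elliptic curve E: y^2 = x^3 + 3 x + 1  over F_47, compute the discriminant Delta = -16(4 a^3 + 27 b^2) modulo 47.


4 a^3 + 27 b^2 = 4*3^3 + 27*1^2 = 108 + 27 = 135
Delta = -16 * (135) = -2160
Delta mod 47 = 2

Delta = 2 (mod 47)


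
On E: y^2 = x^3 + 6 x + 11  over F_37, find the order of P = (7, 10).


Compute successive multiples of P until we hit O:
  1P = (7, 10)
  2P = (30, 12)
  3P = (34, 15)
  4P = (24, 17)
  5P = (36, 2)
  6P = (32, 2)
  7P = (19, 19)
  8P = (0, 23)
  ... (continuing to 32P)
  32P = O

ord(P) = 32


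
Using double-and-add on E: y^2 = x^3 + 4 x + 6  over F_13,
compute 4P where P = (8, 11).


k = 4 = 100_2 (binary, LSB first: 001)
Double-and-add from P = (8, 11):
  bit 0 = 0: acc unchanged = O
  bit 1 = 0: acc unchanged = O
  bit 2 = 1: acc = O + (11, 9) = (11, 9)

4P = (11, 9)


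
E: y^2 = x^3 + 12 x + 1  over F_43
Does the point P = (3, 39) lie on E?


Check whether y^2 = x^3 + 12 x + 1 (mod 43) for (x, y) = (3, 39).
LHS: y^2 = 39^2 mod 43 = 16
RHS: x^3 + 12 x + 1 = 3^3 + 12*3 + 1 mod 43 = 21
LHS != RHS

No, not on the curve


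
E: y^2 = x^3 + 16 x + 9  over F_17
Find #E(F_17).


For each x in F_17, count y with y^2 = x^3 + 16 x + 9 mod 17:
  x = 0: RHS = 9, y in [3, 14]  -> 2 point(s)
  x = 1: RHS = 9, y in [3, 14]  -> 2 point(s)
  x = 2: RHS = 15, y in [7, 10]  -> 2 point(s)
  x = 3: RHS = 16, y in [4, 13]  -> 2 point(s)
  x = 4: RHS = 1, y in [1, 16]  -> 2 point(s)
  x = 6: RHS = 15, y in [7, 10]  -> 2 point(s)
  x = 9: RHS = 15, y in [7, 10]  -> 2 point(s)
  x = 10: RHS = 13, y in [8, 9]  -> 2 point(s)
  x = 12: RHS = 8, y in [5, 12]  -> 2 point(s)
  x = 13: RHS = 0, y in [0]  -> 1 point(s)
  x = 14: RHS = 2, y in [6, 11]  -> 2 point(s)
  x = 16: RHS = 9, y in [3, 14]  -> 2 point(s)
Affine points: 23. Add the point at infinity: total = 24.

#E(F_17) = 24


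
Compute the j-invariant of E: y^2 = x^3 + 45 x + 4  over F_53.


Delta = -16(4 a^3 + 27 b^2) mod 53 = 45
-1728 * (4 a)^3 = -1728 * (4*45)^3 mod 53 = 24
j = 24 * 45^(-1) mod 53 = 50

j = 50 (mod 53)


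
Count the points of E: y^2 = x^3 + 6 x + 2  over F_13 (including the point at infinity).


For each x in F_13, count y with y^2 = x^3 + 6 x + 2 mod 13:
  x = 1: RHS = 9, y in [3, 10]  -> 2 point(s)
  x = 2: RHS = 9, y in [3, 10]  -> 2 point(s)
  x = 4: RHS = 12, y in [5, 8]  -> 2 point(s)
  x = 5: RHS = 1, y in [1, 12]  -> 2 point(s)
  x = 7: RHS = 10, y in [6, 7]  -> 2 point(s)
  x = 8: RHS = 3, y in [4, 9]  -> 2 point(s)
  x = 10: RHS = 9, y in [3, 10]  -> 2 point(s)
Affine points: 14. Add the point at infinity: total = 15.

#E(F_13) = 15


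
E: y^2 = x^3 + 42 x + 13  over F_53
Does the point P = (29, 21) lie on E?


Check whether y^2 = x^3 + 42 x + 13 (mod 53) for (x, y) = (29, 21).
LHS: y^2 = 21^2 mod 53 = 17
RHS: x^3 + 42 x + 13 = 29^3 + 42*29 + 13 mod 53 = 21
LHS != RHS

No, not on the curve


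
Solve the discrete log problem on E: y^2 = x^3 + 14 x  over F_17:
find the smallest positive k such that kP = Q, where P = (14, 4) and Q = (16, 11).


Enumerate multiples of P until we hit Q = (16, 11):
  1P = (14, 4)
  2P = (15, 10)
  3P = (7, 4)
  4P = (13, 13)
  5P = (3, 16)
  6P = (4, 16)
  7P = (12, 14)
  8P = (16, 6)
  9P = (5, 5)
  10P = (2, 6)
  11P = (10, 1)
  12P = (1, 10)
  13P = (0, 0)
  14P = (1, 7)
  15P = (10, 16)
  16P = (2, 11)
  17P = (5, 12)
  18P = (16, 11)
Match found at i = 18.

k = 18


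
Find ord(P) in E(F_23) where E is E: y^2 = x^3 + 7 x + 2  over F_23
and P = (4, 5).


Compute successive multiples of P until we hit O:
  1P = (4, 5)
  2P = (5, 1)
  3P = (7, 7)
  4P = (15, 3)
  5P = (20, 0)
  6P = (15, 20)
  7P = (7, 16)
  8P = (5, 22)
  ... (continuing to 10P)
  10P = O

ord(P) = 10


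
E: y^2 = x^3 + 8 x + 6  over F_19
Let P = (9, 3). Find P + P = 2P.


Doubling: s = (3 x1^2 + a) / (2 y1)
s = (3*9^2 + 8) / (2*3) mod 19 = 7
x3 = s^2 - 2 x1 mod 19 = 7^2 - 2*9 = 12
y3 = s (x1 - x3) - y1 mod 19 = 7 * (9 - 12) - 3 = 14

2P = (12, 14)


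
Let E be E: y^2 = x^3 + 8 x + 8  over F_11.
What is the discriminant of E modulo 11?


4 a^3 + 27 b^2 = 4*8^3 + 27*8^2 = 2048 + 1728 = 3776
Delta = -16 * (3776) = -60416
Delta mod 11 = 7

Delta = 7 (mod 11)


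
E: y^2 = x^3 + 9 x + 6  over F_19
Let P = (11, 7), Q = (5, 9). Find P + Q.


P != Q, so use the chord formula.
s = (y2 - y1) / (x2 - x1) = (2) / (13) mod 19 = 6
x3 = s^2 - x1 - x2 mod 19 = 6^2 - 11 - 5 = 1
y3 = s (x1 - x3) - y1 mod 19 = 6 * (11 - 1) - 7 = 15

P + Q = (1, 15)


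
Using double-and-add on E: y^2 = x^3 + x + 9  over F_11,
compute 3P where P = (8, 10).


k = 3 = 11_2 (binary, LSB first: 11)
Double-and-add from P = (8, 10):
  bit 0 = 1: acc = O + (8, 10) = (8, 10)
  bit 1 = 1: acc = (8, 10) + (4, 0) = (8, 1)

3P = (8, 1)


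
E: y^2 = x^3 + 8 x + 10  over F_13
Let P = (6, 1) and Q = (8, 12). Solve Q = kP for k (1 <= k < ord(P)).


Enumerate multiples of P until we hit Q = (8, 12):
  1P = (6, 1)
  2P = (11, 8)
  3P = (12, 1)
  4P = (8, 12)
Match found at i = 4.

k = 4


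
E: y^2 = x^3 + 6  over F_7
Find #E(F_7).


For each x in F_7, count y with y^2 = x^3 + 0 x + 6 mod 7:
  x = 1: RHS = 0, y in [0]  -> 1 point(s)
  x = 2: RHS = 0, y in [0]  -> 1 point(s)
  x = 4: RHS = 0, y in [0]  -> 1 point(s)
Affine points: 3. Add the point at infinity: total = 4.

#E(F_7) = 4


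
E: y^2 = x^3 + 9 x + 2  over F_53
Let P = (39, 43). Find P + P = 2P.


Doubling: s = (3 x1^2 + a) / (2 y1)
s = (3*39^2 + 9) / (2*43) mod 53 = 47
x3 = s^2 - 2 x1 mod 53 = 47^2 - 2*39 = 11
y3 = s (x1 - x3) - y1 mod 53 = 47 * (39 - 11) - 43 = 1

2P = (11, 1)


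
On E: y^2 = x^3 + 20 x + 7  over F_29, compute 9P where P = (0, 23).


k = 9 = 1001_2 (binary, LSB first: 1001)
Double-and-add from P = (0, 23):
  bit 0 = 1: acc = O + (0, 23) = (0, 23)
  bit 1 = 0: acc unchanged = (0, 23)
  bit 2 = 0: acc unchanged = (0, 23)
  bit 3 = 1: acc = (0, 23) + (1, 17) = (6, 13)

9P = (6, 13)


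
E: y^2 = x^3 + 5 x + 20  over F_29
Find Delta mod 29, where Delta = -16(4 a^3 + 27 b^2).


4 a^3 + 27 b^2 = 4*5^3 + 27*20^2 = 500 + 10800 = 11300
Delta = -16 * (11300) = -180800
Delta mod 29 = 15

Delta = 15 (mod 29)


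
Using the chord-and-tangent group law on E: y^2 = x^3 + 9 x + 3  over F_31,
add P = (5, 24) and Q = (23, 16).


P != Q, so use the chord formula.
s = (y2 - y1) / (x2 - x1) = (23) / (18) mod 31 = 3
x3 = s^2 - x1 - x2 mod 31 = 3^2 - 5 - 23 = 12
y3 = s (x1 - x3) - y1 mod 31 = 3 * (5 - 12) - 24 = 17

P + Q = (12, 17)


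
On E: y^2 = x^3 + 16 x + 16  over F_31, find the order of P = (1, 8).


Compute successive multiples of P until we hit O:
  1P = (1, 8)
  2P = (16, 11)
  3P = (19, 7)
  4P = (0, 4)
  5P = (15, 29)
  6P = (25, 18)
  7P = (14, 15)
  8P = (4, 19)
  ... (continuing to 35P)
  35P = O

ord(P) = 35


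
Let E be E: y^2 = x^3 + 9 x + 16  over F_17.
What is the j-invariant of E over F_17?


Delta = -16(4 a^3 + 27 b^2) mod 17 = 2
-1728 * (4 a)^3 = -1728 * (4*9)^3 mod 17 = 14
j = 14 * 2^(-1) mod 17 = 7

j = 7 (mod 17)


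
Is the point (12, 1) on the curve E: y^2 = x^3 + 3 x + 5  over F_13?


Check whether y^2 = x^3 + 3 x + 5 (mod 13) for (x, y) = (12, 1).
LHS: y^2 = 1^2 mod 13 = 1
RHS: x^3 + 3 x + 5 = 12^3 + 3*12 + 5 mod 13 = 1
LHS = RHS

Yes, on the curve


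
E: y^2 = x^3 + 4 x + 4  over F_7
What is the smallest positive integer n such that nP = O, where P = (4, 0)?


Compute successive multiples of P until we hit O:
  1P = (4, 0)
  2P = O

ord(P) = 2


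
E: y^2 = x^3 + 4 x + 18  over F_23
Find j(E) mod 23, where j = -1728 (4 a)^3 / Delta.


Delta = -16(4 a^3 + 27 b^2) mod 23 = 8
-1728 * (4 a)^3 = -1728 * (4*4)^3 mod 23 = 17
j = 17 * 8^(-1) mod 23 = 5

j = 5 (mod 23)


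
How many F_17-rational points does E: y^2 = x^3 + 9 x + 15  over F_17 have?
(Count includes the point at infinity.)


For each x in F_17, count y with y^2 = x^3 + 9 x + 15 mod 17:
  x = 0: RHS = 15, y in [7, 10]  -> 2 point(s)
  x = 1: RHS = 8, y in [5, 12]  -> 2 point(s)
  x = 3: RHS = 1, y in [1, 16]  -> 2 point(s)
  x = 4: RHS = 13, y in [8, 9]  -> 2 point(s)
  x = 5: RHS = 15, y in [7, 10]  -> 2 point(s)
  x = 6: RHS = 13, y in [8, 9]  -> 2 point(s)
  x = 7: RHS = 13, y in [8, 9]  -> 2 point(s)
  x = 8: RHS = 4, y in [2, 15]  -> 2 point(s)
  x = 9: RHS = 9, y in [3, 14]  -> 2 point(s)
  x = 10: RHS = 0, y in [0]  -> 1 point(s)
  x = 11: RHS = 0, y in [0]  -> 1 point(s)
  x = 12: RHS = 15, y in [7, 10]  -> 2 point(s)
  x = 13: RHS = 0, y in [0]  -> 1 point(s)
Affine points: 23. Add the point at infinity: total = 24.

#E(F_17) = 24


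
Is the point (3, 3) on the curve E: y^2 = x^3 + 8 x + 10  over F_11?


Check whether y^2 = x^3 + 8 x + 10 (mod 11) for (x, y) = (3, 3).
LHS: y^2 = 3^2 mod 11 = 9
RHS: x^3 + 8 x + 10 = 3^3 + 8*3 + 10 mod 11 = 6
LHS != RHS

No, not on the curve


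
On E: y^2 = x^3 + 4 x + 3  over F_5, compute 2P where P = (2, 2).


Doubling: s = (3 x1^2 + a) / (2 y1)
s = (3*2^2 + 4) / (2*2) mod 5 = 4
x3 = s^2 - 2 x1 mod 5 = 4^2 - 2*2 = 2
y3 = s (x1 - x3) - y1 mod 5 = 4 * (2 - 2) - 2 = 3

2P = (2, 3)


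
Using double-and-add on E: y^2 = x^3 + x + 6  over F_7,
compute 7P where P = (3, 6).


k = 7 = 111_2 (binary, LSB first: 111)
Double-and-add from P = (3, 6):
  bit 0 = 1: acc = O + (3, 6) = (3, 6)
  bit 1 = 1: acc = (3, 6) + (1, 1) = (4, 2)
  bit 2 = 1: acc = (4, 2) + (2, 4) = (2, 3)

7P = (2, 3)


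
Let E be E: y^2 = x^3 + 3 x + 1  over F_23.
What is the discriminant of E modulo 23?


4 a^3 + 27 b^2 = 4*3^3 + 27*1^2 = 108 + 27 = 135
Delta = -16 * (135) = -2160
Delta mod 23 = 2

Delta = 2 (mod 23)


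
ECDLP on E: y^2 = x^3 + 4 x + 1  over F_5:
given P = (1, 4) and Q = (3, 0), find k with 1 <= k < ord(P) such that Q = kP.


Enumerate multiples of P until we hit Q = (3, 0):
  1P = (1, 4)
  2P = (4, 4)
  3P = (0, 1)
  4P = (3, 0)
Match found at i = 4.

k = 4


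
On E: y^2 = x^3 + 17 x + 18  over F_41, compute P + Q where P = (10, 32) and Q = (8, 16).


P != Q, so use the chord formula.
s = (y2 - y1) / (x2 - x1) = (25) / (39) mod 41 = 8
x3 = s^2 - x1 - x2 mod 41 = 8^2 - 10 - 8 = 5
y3 = s (x1 - x3) - y1 mod 41 = 8 * (10 - 5) - 32 = 8

P + Q = (5, 8)


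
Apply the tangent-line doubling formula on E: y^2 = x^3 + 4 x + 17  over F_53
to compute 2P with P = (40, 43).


Doubling: s = (3 x1^2 + a) / (2 y1)
s = (3*40^2 + 4) / (2*43) mod 53 = 46
x3 = s^2 - 2 x1 mod 53 = 46^2 - 2*40 = 22
y3 = s (x1 - x3) - y1 mod 53 = 46 * (40 - 22) - 43 = 43

2P = (22, 43)


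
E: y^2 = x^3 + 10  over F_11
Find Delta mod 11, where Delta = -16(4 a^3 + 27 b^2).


4 a^3 + 27 b^2 = 4*0^3 + 27*10^2 = 0 + 2700 = 2700
Delta = -16 * (2700) = -43200
Delta mod 11 = 8

Delta = 8 (mod 11)


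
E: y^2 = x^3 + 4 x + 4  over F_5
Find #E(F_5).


For each x in F_5, count y with y^2 = x^3 + 4 x + 4 mod 5:
  x = 0: RHS = 4, y in [2, 3]  -> 2 point(s)
  x = 1: RHS = 4, y in [2, 3]  -> 2 point(s)
  x = 2: RHS = 0, y in [0]  -> 1 point(s)
  x = 4: RHS = 4, y in [2, 3]  -> 2 point(s)
Affine points: 7. Add the point at infinity: total = 8.

#E(F_5) = 8


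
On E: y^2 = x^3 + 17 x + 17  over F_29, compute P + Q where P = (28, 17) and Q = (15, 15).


P != Q, so use the chord formula.
s = (y2 - y1) / (x2 - x1) = (27) / (16) mod 29 = 18
x3 = s^2 - x1 - x2 mod 29 = 18^2 - 28 - 15 = 20
y3 = s (x1 - x3) - y1 mod 29 = 18 * (28 - 20) - 17 = 11

P + Q = (20, 11)


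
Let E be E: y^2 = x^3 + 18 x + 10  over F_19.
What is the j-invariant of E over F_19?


Delta = -16(4 a^3 + 27 b^2) mod 19 = 13
-1728 * (4 a)^3 = -1728 * (4*18)^3 mod 19 = 12
j = 12 * 13^(-1) mod 19 = 17

j = 17 (mod 19)
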